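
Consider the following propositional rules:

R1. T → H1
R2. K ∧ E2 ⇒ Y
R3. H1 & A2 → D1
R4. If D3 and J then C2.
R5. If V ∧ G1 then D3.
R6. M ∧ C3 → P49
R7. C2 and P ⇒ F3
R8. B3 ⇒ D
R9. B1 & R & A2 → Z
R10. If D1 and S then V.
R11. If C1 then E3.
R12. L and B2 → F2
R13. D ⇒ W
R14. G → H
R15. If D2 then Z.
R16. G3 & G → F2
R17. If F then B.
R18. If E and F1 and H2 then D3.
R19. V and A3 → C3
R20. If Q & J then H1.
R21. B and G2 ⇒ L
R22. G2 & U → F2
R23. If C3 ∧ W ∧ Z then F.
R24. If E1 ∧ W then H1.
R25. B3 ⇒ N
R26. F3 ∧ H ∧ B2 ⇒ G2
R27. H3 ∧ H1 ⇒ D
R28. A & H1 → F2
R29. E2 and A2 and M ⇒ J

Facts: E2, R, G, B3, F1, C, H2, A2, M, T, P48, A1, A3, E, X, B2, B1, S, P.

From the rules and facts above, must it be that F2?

H1  (by R1: T)
D1  (by R3: H1, A2)
D  (by R8: B3)
Z  (by R9: B1, R, A2)
V  (by R10: D1, S)
W  (by R13: D)
H  (by R14: G)
D3  (by R18: E, F1, H2)
C3  (by R19: V, A3)
F  (by R23: C3, W, Z)
J  (by R29: E2, A2, M)
C2  (by R4: D3, J)
F3  (by R7: C2, P)
B  (by R17: F)
G2  (by R26: F3, H, B2)
L  (by R21: B, G2)
F2  (by R12: L, B2)

Yes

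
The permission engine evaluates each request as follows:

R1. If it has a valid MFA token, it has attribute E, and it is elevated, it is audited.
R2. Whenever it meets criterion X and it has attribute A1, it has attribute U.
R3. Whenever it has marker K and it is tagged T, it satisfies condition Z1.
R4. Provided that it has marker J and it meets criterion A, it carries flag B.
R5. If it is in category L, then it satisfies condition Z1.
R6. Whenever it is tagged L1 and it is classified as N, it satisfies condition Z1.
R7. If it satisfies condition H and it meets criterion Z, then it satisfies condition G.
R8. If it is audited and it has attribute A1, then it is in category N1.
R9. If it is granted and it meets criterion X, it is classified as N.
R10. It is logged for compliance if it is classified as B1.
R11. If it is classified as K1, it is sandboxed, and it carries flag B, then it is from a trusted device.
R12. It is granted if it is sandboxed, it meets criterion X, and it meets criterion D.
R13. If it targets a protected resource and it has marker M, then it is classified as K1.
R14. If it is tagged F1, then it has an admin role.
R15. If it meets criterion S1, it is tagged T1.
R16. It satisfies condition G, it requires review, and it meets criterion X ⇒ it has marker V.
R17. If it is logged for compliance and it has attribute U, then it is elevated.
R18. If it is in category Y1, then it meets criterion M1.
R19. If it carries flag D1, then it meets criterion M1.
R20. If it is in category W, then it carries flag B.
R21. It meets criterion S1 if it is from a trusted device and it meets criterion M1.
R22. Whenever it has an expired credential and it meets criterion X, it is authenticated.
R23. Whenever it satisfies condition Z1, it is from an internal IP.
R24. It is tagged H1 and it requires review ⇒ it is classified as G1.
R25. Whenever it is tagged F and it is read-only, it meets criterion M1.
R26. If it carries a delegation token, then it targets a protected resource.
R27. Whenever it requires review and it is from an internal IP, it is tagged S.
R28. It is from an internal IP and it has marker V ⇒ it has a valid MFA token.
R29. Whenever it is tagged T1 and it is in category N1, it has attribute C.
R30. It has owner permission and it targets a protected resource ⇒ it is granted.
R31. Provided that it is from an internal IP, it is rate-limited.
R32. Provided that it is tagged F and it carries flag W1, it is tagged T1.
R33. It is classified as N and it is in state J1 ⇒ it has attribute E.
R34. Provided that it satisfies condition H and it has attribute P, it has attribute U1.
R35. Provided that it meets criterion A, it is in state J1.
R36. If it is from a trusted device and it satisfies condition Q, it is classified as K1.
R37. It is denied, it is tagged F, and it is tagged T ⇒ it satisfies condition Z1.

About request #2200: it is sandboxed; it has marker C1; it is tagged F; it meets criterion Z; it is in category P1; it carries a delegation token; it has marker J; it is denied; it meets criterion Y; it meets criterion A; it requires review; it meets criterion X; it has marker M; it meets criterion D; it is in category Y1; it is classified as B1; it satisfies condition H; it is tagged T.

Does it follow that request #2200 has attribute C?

Forward chaining from the given facts derives: carries flag B, satisfies condition G, is logged for compliance, is granted, has marker V, meets criterion M1, targets a protected resource, is in state J1, satisfies condition Z1, is classified as N, is classified as K1, is from an internal IP, is tagged S, has a valid MFA token, is rate-limited, has attribute E, is from a trusted device, meets criterion S1, is tagged T1.
The only rule concluding "it has attribute C" is R29, which needs "it is in category N1"; that is never established.

No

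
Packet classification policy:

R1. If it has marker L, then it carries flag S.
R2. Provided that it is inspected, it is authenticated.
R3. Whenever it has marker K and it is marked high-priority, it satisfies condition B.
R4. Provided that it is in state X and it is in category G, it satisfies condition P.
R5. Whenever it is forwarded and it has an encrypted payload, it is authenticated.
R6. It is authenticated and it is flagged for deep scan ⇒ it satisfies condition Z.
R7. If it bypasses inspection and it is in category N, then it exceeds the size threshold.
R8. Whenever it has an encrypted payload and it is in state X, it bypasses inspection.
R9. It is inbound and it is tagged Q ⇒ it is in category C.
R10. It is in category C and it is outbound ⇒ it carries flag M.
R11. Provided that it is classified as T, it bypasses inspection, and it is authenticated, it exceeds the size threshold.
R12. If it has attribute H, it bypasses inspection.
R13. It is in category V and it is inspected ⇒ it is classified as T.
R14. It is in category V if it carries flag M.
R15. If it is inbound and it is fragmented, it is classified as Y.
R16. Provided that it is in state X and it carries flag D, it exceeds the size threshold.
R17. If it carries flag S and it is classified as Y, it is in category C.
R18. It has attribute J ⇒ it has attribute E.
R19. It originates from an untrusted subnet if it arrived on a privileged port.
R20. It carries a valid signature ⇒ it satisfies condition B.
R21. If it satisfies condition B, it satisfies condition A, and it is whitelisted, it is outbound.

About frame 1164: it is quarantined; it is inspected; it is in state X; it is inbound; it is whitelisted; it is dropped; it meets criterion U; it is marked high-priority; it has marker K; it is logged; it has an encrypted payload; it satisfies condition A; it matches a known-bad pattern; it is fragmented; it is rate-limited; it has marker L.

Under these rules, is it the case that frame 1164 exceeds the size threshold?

Yes

By R1 (it has marker L): it carries flag S.
By R2 (it is inspected): it is authenticated.
By R3 (it has marker K, it is marked high-priority): it satisfies condition B.
By R8 (it has an encrypted payload, it is in state X): it bypasses inspection.
By R15 (it is inbound, it is fragmented): it is classified as Y.
By R17 (it carries flag S, it is classified as Y): it is in category C.
By R21 (it satisfies condition B, it satisfies condition A, it is whitelisted): it is outbound.
By R10 (it is in category C, it is outbound): it carries flag M.
By R14 (it carries flag M): it is in category V.
By R13 (it is in category V, it is inspected): it is classified as T.
By R11 (it is classified as T, it bypasses inspection, it is authenticated): it exceeds the size threshold.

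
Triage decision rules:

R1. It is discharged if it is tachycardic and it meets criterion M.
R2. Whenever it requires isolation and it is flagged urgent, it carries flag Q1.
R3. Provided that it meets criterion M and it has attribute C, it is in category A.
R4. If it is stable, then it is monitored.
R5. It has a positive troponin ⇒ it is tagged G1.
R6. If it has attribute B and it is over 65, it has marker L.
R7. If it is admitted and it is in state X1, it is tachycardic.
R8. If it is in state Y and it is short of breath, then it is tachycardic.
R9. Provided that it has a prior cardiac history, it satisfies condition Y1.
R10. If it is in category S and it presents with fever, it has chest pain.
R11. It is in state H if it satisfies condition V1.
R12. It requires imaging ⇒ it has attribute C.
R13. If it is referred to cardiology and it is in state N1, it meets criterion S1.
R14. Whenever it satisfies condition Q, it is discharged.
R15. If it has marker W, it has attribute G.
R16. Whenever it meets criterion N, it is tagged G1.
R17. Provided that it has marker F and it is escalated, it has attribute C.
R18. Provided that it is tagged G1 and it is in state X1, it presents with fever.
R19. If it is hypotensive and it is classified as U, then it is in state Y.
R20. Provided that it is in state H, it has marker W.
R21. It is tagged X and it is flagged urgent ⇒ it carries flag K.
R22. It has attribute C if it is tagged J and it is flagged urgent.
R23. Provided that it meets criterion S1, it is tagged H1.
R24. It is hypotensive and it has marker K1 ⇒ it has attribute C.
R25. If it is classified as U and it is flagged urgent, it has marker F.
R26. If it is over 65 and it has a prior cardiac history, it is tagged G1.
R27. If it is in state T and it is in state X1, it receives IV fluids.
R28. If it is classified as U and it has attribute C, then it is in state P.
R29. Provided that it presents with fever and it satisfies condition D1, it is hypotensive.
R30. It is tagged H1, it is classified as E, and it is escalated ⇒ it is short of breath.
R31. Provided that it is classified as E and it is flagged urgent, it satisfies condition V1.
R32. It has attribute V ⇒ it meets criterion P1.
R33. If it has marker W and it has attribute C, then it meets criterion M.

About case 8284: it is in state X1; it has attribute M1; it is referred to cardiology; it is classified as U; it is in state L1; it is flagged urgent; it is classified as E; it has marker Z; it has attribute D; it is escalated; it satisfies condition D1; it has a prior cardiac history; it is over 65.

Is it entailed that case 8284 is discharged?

Forward chaining from the given facts derives: satisfies condition Y1, has marker F, is tagged G1, satisfies condition V1, is in state H, has attribute C, presents with fever, has marker W, is in state P, is hypotensive, meets criterion M, is in category A, has attribute G, is in state Y.
Rules concluding "it is discharged": R1 needs "it is tachycardic"; R14 needs "it satisfies condition Q" — none of these are established.

No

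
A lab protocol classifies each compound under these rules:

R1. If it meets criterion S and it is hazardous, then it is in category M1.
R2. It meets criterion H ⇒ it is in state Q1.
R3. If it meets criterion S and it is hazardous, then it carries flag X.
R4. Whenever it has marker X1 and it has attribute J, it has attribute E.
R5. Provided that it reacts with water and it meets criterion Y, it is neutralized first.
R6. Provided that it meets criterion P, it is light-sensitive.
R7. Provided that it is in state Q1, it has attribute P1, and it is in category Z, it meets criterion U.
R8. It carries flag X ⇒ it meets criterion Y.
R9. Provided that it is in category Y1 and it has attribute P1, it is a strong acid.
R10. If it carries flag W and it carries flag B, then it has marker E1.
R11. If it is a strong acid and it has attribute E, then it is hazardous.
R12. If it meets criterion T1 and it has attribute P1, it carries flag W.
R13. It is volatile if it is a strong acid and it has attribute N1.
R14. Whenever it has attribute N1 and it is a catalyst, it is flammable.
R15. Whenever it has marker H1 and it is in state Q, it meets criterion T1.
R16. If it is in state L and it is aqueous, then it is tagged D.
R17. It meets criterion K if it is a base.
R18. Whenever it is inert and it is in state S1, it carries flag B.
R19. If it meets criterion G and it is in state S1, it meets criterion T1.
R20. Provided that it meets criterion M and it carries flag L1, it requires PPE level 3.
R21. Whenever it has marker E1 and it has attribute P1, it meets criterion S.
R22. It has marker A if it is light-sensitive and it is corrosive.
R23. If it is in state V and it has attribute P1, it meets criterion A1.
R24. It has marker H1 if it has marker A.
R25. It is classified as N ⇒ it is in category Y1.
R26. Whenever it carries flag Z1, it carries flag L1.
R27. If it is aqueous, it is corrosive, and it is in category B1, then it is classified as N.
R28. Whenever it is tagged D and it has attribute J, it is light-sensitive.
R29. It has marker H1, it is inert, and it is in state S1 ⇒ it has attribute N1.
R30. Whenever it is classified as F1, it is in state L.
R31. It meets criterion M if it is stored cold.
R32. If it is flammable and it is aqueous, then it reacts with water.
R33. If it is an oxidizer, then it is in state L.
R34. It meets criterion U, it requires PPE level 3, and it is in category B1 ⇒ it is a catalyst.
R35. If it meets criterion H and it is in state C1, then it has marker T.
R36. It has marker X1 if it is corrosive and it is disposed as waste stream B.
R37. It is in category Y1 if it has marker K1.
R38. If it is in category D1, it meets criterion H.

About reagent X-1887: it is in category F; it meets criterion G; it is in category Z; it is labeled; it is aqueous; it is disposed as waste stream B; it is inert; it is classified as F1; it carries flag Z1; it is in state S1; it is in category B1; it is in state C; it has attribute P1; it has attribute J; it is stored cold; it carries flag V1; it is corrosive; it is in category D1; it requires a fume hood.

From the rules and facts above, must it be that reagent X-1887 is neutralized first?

By R18 (it is inert, it is in state S1): it carries flag B.
By R19 (it meets criterion G, it is in state S1): it meets criterion T1.
By R26 (it carries flag Z1): it carries flag L1.
By R27 (it is aqueous, it is corrosive, it is in category B1): it is classified as N.
By R30 (it is classified as F1): it is in state L.
By R31 (it is stored cold): it meets criterion M.
By R36 (it is corrosive, it is disposed as waste stream B): it has marker X1.
By R38 (it is in category D1): it meets criterion H.
By R2 (it meets criterion H): it is in state Q1.
By R4 (it has marker X1, it has attribute J): it has attribute E.
By R7 (it is in state Q1, it has attribute P1, it is in category Z): it meets criterion U.
By R12 (it meets criterion T1, it has attribute P1): it carries flag W.
By R16 (it is in state L, it is aqueous): it is tagged D.
By R20 (it meets criterion M, it carries flag L1): it requires PPE level 3.
By R25 (it is classified as N): it is in category Y1.
By R28 (it is tagged D, it has attribute J): it is light-sensitive.
By R34 (it meets criterion U, it requires PPE level 3, it is in category B1): it is a catalyst.
By R9 (it is in category Y1, it has attribute P1): it is a strong acid.
By R10 (it carries flag W, it carries flag B): it has marker E1.
By R11 (it is a strong acid, it has attribute E): it is hazardous.
By R21 (it has marker E1, it has attribute P1): it meets criterion S.
By R22 (it is light-sensitive, it is corrosive): it has marker A.
By R24 (it has marker A): it has marker H1.
By R29 (it has marker H1, it is inert, it is in state S1): it has attribute N1.
By R3 (it meets criterion S, it is hazardous): it carries flag X.
By R8 (it carries flag X): it meets criterion Y.
By R14 (it has attribute N1, it is a catalyst): it is flammable.
By R32 (it is flammable, it is aqueous): it reacts with water.
By R5 (it reacts with water, it meets criterion Y): it is neutralized first.

Yes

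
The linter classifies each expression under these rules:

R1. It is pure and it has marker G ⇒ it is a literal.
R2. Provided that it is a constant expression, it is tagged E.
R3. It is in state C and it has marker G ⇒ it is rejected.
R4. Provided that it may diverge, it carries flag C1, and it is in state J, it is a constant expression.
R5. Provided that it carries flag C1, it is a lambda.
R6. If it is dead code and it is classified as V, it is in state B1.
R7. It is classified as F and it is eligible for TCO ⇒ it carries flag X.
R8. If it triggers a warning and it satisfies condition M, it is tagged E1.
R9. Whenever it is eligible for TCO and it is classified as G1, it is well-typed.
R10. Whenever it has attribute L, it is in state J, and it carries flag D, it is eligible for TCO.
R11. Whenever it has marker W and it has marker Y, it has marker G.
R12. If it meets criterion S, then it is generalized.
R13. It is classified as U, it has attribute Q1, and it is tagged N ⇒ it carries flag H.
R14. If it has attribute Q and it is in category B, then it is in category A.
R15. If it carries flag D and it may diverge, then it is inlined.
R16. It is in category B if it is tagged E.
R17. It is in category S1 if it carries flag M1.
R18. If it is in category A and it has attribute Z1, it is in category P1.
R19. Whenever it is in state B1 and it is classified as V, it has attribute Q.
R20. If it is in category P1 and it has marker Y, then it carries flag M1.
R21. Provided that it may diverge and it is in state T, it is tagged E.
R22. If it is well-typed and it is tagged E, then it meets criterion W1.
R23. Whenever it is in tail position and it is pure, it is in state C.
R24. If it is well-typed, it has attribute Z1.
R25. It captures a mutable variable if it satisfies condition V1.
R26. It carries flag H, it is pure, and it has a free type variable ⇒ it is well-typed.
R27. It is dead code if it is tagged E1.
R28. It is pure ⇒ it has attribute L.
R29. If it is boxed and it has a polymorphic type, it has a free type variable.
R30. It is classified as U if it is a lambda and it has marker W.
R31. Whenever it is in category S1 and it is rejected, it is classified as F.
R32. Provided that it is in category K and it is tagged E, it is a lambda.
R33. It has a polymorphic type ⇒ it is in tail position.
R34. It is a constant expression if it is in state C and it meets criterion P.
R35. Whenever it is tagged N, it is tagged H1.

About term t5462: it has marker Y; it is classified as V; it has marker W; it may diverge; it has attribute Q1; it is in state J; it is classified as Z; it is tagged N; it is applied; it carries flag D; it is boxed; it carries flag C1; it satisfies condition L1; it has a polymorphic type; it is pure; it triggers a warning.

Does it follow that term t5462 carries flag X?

No

Forward chaining from the given facts derives: is a constant expression, is a lambda, has marker G, is inlined, has attribute L, has a free type variable, is classified as U, is in tail position, is tagged H1, is a literal, is tagged E, is eligible for TCO, carries flag H, is in category B, is in state C, is well-typed, is rejected, meets criterion W1, has attribute Z1.
The only rule concluding "it carries flag X" is R7, which needs "it is classified as F"; that is never established.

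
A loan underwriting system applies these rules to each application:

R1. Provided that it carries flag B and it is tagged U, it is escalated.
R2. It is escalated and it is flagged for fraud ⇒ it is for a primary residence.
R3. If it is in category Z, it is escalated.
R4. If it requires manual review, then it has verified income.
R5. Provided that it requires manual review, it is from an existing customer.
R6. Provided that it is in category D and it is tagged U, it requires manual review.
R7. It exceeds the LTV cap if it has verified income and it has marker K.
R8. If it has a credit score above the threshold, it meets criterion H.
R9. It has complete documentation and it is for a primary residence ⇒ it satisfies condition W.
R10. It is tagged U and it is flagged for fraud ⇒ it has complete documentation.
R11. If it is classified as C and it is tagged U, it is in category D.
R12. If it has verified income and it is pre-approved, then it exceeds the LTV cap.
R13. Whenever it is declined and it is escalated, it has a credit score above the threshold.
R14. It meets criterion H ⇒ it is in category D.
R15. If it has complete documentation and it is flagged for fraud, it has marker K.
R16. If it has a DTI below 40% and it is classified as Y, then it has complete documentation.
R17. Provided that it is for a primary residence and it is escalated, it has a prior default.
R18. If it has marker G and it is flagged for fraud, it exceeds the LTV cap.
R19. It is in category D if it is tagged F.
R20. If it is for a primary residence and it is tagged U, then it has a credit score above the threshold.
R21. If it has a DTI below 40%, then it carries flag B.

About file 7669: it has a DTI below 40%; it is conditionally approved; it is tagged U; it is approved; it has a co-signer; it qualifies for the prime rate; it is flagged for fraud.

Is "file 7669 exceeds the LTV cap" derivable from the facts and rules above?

By R10 (it is tagged U, it is flagged for fraud): it has complete documentation.
By R15 (it has complete documentation, it is flagged for fraud): it has marker K.
By R21 (it has a DTI below 40%): it carries flag B.
By R1 (it carries flag B, it is tagged U): it is escalated.
By R2 (it is escalated, it is flagged for fraud): it is for a primary residence.
By R20 (it is for a primary residence, it is tagged U): it has a credit score above the threshold.
By R8 (it has a credit score above the threshold): it meets criterion H.
By R14 (it meets criterion H): it is in category D.
By R6 (it is in category D, it is tagged U): it requires manual review.
By R4 (it requires manual review): it has verified income.
By R7 (it has verified income, it has marker K): it exceeds the LTV cap.

Yes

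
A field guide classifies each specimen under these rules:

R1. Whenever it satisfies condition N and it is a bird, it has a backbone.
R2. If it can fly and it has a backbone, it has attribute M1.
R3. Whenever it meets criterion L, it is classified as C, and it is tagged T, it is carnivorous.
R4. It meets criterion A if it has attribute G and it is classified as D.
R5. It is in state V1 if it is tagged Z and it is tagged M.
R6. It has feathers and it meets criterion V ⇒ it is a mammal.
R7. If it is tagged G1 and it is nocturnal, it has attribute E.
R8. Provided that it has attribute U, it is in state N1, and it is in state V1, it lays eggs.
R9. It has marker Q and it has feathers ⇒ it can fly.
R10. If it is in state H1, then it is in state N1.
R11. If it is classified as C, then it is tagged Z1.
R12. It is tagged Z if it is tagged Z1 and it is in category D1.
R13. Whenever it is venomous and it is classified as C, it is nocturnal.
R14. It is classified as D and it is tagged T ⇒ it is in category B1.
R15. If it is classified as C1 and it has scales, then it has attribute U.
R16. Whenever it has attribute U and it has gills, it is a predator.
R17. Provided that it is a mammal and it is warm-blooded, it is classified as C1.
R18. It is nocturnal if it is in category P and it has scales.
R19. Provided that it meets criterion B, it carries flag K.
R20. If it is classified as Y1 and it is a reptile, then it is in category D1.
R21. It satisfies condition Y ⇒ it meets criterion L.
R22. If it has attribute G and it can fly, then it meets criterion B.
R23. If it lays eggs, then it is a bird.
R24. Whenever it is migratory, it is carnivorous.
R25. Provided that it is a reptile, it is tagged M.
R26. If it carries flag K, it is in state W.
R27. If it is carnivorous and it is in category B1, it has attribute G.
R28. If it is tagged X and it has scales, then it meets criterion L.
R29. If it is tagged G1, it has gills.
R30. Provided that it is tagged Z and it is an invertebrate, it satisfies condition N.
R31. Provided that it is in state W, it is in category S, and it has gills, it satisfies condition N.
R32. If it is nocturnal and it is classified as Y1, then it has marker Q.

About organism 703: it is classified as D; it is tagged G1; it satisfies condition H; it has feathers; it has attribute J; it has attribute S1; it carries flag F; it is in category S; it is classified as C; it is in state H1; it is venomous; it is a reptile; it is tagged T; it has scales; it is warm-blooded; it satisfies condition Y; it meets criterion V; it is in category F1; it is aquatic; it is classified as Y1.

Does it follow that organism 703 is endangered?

Forward chaining from the given facts derives: is a mammal, is in state N1, is tagged Z1, is nocturnal, is in category B1, is classified as C1, is in category D1, meets criterion L, is tagged M, has gills, has marker Q, is carnivorous, has attribute E, can fly, is tagged Z, has attribute U, is a predator, has attribute G, meets criterion A, is in state V1, lays eggs, meets criterion B, is a bird, carries flag K, is in state W, satisfies condition N, has a backbone, has attribute M1.
No rule has "it is endangered" as its conclusion, and it is not among the given facts.

No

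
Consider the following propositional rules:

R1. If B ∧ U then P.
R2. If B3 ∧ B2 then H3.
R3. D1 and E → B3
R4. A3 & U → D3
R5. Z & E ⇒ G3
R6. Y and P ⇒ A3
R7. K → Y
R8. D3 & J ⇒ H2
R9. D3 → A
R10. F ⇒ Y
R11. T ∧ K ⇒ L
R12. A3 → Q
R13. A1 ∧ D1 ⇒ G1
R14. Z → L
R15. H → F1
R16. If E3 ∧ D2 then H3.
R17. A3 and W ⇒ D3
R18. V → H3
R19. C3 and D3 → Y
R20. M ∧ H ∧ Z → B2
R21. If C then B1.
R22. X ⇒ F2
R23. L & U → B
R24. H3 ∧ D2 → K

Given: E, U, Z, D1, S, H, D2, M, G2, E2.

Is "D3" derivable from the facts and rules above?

B3  (by R3: D1, E)
L  (by R14: Z)
B2  (by R20: M, H, Z)
B  (by R23: L, U)
P  (by R1: B, U)
H3  (by R2: B3, B2)
K  (by R24: H3, D2)
Y  (by R7: K)
A3  (by R6: Y, P)
D3  (by R4: A3, U)

Yes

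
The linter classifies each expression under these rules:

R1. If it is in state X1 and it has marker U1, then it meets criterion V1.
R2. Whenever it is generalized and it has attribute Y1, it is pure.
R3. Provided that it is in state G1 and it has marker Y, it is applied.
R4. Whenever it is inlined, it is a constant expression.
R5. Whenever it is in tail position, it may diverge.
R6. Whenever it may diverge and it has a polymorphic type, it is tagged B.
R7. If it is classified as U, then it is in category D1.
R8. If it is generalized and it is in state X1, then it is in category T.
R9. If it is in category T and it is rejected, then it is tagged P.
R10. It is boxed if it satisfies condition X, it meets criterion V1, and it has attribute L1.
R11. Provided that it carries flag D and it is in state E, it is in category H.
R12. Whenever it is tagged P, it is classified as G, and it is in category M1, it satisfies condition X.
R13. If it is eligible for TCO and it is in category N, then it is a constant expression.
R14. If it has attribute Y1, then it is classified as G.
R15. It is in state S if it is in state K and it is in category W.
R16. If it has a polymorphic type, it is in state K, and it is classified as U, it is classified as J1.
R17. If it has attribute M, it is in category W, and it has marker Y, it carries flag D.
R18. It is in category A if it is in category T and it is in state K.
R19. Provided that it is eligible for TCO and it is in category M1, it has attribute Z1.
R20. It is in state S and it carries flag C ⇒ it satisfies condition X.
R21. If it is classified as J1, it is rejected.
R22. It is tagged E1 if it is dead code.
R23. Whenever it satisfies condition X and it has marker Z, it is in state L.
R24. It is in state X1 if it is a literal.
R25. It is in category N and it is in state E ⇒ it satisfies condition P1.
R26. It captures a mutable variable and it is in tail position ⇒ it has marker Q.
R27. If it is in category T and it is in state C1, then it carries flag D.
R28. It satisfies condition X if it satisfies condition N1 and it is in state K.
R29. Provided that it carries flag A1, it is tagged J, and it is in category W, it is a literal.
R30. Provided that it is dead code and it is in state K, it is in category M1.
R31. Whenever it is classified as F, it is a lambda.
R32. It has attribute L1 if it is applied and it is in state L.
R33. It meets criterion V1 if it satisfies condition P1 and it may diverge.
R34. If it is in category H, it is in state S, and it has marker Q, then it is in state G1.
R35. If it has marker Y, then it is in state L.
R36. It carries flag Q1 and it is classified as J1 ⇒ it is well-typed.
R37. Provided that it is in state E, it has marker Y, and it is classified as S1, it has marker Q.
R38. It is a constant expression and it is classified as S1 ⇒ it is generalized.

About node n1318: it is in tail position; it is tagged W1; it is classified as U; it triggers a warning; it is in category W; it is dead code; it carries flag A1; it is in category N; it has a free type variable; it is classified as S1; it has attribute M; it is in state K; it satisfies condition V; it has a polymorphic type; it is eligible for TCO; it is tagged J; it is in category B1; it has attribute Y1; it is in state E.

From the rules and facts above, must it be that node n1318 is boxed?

Forward chaining from the given facts derives: may diverge, is tagged B, is in category D1, is a constant expression, is classified as G, is in state S, is classified as J1, is rejected, is tagged E1, satisfies condition P1, is a literal, is in category M1, meets criterion V1, is generalized, is pure, has attribute Z1, is in state X1, is in category T, is tagged P, satisfies condition X, is in category A.
The only rule concluding "it is boxed" is R10, which needs "it has attribute L1"; that is never established.

No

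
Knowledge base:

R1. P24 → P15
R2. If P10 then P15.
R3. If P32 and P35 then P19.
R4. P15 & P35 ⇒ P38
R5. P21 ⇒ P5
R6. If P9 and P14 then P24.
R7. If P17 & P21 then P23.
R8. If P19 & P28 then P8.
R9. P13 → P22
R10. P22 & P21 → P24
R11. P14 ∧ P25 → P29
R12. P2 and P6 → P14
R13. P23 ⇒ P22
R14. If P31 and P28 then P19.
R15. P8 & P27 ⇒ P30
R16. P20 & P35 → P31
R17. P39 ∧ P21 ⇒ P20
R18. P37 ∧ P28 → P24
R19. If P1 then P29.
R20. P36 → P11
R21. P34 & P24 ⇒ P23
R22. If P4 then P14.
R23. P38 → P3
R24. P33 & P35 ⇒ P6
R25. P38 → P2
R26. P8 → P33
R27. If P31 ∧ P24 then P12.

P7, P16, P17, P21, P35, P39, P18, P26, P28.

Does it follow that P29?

No

Forward chaining from the given facts derives: P5, P23, P22, P20, P24, P31, P12, P15, P38, P19, P3, P2, P8, P33, P6, P14.
Rules concluding P29: R11 needs P25; R19 needs P1 — none of these are established.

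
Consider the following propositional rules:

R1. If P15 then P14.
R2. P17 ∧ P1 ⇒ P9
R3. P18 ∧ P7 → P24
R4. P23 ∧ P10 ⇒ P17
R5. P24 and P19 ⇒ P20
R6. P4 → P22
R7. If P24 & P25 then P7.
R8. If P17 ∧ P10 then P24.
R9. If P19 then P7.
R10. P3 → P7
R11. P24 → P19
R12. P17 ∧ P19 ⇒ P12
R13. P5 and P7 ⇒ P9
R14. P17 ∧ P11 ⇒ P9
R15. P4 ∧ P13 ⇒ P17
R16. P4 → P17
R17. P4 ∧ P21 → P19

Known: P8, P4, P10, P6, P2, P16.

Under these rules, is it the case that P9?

Forward chaining from the given facts derives: P22, P17, P24, P19, P12, P20, P7.
Rules concluding P9: R2 needs P1; R13 needs P5; R14 needs P11 — none of these are established.

No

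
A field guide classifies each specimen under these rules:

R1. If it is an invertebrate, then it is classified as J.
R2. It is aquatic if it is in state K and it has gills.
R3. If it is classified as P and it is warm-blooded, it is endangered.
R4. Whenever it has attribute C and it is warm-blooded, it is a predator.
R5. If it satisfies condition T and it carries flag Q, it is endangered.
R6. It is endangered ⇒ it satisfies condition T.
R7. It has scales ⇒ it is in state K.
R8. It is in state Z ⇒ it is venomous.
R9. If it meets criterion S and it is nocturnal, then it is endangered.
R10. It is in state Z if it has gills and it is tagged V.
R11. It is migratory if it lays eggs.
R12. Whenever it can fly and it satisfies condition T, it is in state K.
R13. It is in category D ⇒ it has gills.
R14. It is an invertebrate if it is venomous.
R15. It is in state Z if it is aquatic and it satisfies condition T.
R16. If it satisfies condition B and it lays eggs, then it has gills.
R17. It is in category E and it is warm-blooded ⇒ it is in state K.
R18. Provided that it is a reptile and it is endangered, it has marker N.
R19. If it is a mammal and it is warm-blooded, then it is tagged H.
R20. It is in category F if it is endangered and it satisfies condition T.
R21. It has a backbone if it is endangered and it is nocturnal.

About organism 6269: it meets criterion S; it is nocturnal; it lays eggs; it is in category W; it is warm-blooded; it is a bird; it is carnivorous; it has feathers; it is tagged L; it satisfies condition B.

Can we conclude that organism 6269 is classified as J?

Forward chaining from the given facts derives: is endangered, is migratory, has gills, has a backbone, satisfies condition T, is in category F.
The only rule concluding "it is classified as J" is R1, which needs "it is an invertebrate"; that is never established.

No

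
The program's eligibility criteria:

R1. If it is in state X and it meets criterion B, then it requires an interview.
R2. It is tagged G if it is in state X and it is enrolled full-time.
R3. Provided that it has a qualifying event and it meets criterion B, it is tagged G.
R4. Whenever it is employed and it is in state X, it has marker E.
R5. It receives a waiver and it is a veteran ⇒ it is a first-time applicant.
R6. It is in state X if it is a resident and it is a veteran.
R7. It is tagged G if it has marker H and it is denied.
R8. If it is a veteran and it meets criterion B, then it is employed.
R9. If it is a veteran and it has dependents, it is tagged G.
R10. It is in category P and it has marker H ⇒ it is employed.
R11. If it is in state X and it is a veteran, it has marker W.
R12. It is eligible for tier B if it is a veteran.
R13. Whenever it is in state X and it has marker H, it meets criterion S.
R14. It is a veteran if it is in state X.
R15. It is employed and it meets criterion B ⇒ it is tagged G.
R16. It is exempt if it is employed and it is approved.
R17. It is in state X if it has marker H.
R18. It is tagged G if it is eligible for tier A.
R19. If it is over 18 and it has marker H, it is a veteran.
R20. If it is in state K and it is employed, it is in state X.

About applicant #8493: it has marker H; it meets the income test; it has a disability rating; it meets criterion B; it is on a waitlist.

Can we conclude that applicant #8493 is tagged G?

By R17 (it has marker H): it is in state X.
By R14 (it is in state X): it is a veteran.
By R8 (it is a veteran, it meets criterion B): it is employed.
By R15 (it is employed, it meets criterion B): it is tagged G.

Yes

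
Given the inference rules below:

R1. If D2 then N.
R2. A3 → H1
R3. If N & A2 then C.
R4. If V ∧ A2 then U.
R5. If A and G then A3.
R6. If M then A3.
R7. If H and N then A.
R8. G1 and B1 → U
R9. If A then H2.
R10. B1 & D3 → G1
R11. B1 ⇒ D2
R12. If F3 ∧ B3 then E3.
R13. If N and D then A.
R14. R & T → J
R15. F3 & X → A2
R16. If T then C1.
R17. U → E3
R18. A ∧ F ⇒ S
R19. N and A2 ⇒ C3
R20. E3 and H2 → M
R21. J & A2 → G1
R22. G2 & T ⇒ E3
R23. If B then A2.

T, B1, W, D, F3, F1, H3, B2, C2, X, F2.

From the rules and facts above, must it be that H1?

Forward chaining from the given facts derives: D2, A2, C1, N, C, A, C3, H2.
The only rule concluding H1 is R2, which needs A3; that is never established.

No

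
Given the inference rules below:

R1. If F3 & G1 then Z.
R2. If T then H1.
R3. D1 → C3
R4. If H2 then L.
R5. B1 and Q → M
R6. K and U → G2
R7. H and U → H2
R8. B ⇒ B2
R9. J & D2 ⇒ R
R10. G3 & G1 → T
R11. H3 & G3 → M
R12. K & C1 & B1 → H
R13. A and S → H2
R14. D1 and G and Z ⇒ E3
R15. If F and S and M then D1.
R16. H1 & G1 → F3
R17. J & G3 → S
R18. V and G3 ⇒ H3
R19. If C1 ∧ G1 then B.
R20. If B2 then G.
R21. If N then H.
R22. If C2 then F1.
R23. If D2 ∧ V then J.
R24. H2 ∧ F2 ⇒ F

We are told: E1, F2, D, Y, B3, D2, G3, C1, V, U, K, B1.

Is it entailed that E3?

Forward chaining from the given facts derives: G2, H, H3, J, H2, R, M, S, F, L, D1, C3.
The only rule concluding E3 is R14, which needs G; that is never established.

No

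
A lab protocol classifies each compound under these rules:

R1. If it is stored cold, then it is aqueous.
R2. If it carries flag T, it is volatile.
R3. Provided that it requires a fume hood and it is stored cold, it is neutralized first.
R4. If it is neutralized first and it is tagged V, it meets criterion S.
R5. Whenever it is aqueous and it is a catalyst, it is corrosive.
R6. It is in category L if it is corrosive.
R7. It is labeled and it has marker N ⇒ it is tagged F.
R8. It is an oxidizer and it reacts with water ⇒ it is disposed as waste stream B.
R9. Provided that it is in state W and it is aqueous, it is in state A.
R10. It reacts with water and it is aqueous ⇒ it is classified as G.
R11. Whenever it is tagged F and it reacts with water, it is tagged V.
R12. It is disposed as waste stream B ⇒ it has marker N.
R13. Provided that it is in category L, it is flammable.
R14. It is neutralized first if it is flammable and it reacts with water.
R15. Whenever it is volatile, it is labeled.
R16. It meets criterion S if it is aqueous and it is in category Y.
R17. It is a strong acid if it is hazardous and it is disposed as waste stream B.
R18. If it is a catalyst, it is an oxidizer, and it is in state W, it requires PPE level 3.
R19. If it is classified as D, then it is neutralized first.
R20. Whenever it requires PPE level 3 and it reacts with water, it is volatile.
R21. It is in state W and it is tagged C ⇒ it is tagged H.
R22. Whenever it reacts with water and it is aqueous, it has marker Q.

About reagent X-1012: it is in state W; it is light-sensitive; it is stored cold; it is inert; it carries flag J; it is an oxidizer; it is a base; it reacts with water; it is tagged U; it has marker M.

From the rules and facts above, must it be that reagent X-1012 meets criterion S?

Forward chaining from the given facts derives: is aqueous, is disposed as waste stream B, is in state A, is classified as G, has marker N, has marker Q.
Rules concluding "it meets criterion S": R4 needs "it is neutralized first"; R16 needs "it is in category Y" — none of these are established.

No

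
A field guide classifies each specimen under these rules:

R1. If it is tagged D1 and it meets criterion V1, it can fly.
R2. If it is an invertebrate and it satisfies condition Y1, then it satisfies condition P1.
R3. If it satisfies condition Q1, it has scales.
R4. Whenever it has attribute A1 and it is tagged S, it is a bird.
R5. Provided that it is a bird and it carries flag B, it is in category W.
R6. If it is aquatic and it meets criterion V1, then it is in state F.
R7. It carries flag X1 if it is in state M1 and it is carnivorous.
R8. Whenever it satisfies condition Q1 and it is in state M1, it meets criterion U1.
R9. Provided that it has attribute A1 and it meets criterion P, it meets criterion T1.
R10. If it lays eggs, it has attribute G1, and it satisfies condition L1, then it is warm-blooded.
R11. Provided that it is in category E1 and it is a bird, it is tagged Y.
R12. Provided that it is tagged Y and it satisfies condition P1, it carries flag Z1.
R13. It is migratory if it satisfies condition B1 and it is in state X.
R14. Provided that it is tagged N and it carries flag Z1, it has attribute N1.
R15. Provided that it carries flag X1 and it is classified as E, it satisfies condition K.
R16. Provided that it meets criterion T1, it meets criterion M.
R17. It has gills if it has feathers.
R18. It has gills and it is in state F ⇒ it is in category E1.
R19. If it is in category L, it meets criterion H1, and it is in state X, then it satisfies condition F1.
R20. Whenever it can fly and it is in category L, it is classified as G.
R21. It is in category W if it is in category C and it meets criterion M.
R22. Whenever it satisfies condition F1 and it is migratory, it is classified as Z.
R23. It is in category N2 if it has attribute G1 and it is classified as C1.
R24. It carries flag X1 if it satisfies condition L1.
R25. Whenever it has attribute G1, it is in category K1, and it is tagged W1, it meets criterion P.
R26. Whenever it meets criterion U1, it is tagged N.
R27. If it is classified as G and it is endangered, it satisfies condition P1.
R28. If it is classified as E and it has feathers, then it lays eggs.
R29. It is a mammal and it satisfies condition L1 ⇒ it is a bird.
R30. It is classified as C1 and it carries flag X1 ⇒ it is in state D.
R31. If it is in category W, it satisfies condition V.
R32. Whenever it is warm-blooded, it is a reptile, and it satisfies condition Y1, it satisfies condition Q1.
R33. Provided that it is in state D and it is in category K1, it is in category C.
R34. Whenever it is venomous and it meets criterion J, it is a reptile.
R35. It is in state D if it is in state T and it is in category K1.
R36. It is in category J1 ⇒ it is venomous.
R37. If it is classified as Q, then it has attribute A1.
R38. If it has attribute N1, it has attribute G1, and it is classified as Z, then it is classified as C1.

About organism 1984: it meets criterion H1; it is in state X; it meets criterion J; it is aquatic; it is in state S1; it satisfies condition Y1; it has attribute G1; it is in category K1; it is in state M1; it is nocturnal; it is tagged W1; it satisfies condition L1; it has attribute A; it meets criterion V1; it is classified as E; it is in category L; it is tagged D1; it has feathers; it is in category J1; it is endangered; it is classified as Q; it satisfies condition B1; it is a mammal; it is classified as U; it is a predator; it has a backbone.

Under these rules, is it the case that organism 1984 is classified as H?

No

Forward chaining from the given facts derives: can fly, is in state F, is migratory, has gills, is in category E1, satisfies condition F1, is classified as G, is classified as Z, carries flag X1, meets criterion P, satisfies condition P1, lays eggs, is a bird, is venomous, has attribute A1, meets criterion T1, is warm-blooded, is tagged Y, carries flag Z1, satisfies condition K, meets criterion M, is a reptile, satisfies condition Q1, has scales, meets criterion U1, is tagged N, has attribute N1, is classified as C1, is in category N2, is in state D, is in category C, is in category W, satisfies condition V.
No rule has "it is classified as H" as its conclusion, and it is not among the given facts.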